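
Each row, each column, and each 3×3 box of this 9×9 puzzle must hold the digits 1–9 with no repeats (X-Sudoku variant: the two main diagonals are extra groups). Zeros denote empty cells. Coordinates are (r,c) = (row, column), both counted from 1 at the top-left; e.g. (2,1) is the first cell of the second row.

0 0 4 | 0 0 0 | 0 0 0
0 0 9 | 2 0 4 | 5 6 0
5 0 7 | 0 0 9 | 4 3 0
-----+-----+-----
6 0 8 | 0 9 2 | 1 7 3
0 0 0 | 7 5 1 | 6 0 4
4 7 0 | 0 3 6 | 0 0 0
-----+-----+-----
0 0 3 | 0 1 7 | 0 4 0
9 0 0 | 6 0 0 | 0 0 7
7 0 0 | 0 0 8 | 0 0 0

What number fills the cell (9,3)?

6

(4,2) = 5: row 4 has {1,2,3,6,7,8,9}; col 2 has {7}; box has {4,6,7,8} → only 5 remains.
(4,4) = 4: row 4 has {1,2,3,5,6,7,8,9}; col 4 has {2,6,7}; box has {1,2,3,5,6,7,9}; main diagonal has {5,6,7} → only 4 remains.
(5,3) = 2: row 5 has {1,4,5,6,7}; col 3 has {3,4,7,8,9}; box has {4,5,6,7,8} → only 2 remains.
(6,3) = 1: row 6 has {3,4,6,7}; col 3 has {2,3,4,7,8,9}; box has {2,4,5,6,7,8} → only 1 remains.
(6,4) = 8: row 6 has {1,3,4,6,7}; col 4 has {2,4,6,7}; box has {1,2,3,4,5,6,7,9}; anti-diagonal has {2,3,4,5,6,7} → only 8 remains.
(8,2) = 1: row 8 has {6,7,9}; col 2 has {5,7}; box has {3,7,9}; anti-diagonal has {2,3,4,5,6,7,8} → only 1 remains.
(8,3) = 5: row 8 has {1,6,7,9}; col 3 has {1,2,3,4,7,8,9}; box has {1,3,7,9} → only 5 remains.
(8,6) = 3: row 8 has {1,5,6,7,9}; col 6 has {1,2,4,6,7,8,9}; box has {1,6,7,8} → only 3 remains.
(9,3) = 6: row 9 has {7,8}; col 3 has {1,2,3,4,5,7,8,9}; box has {1,3,5,7,9} → only 6 remains.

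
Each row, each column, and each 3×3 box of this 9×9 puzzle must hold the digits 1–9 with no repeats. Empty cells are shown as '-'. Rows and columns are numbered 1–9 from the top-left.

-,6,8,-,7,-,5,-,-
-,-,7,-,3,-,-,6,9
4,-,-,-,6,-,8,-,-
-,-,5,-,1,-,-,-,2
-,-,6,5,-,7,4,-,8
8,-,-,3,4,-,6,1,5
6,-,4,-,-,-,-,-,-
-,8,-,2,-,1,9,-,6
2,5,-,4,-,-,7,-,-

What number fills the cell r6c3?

2

r4c7 = 3 (sole candidate).
r5c8 = 9 (sole candidate).
r8c3 = 3 (sole candidate).
r8c5 = 5 (sole candidate).
r8c8 = 4 (sole candidate).
r4c8 = 7 (sole candidate).
r5c5 = 2 (sole candidate).
r6c6 = 9 (sole candidate).
r8c1 = 7 (sole candidate).
r4c1 = 9 (sole candidate).
r4c2 = 4 (sole candidate).
r6c3 = 2: row 6 has {1,3,4,5,6,8,9}; col 3 has {3,4,5,6,7,8}; box has {4,5,6,8,9} → only 2 remains.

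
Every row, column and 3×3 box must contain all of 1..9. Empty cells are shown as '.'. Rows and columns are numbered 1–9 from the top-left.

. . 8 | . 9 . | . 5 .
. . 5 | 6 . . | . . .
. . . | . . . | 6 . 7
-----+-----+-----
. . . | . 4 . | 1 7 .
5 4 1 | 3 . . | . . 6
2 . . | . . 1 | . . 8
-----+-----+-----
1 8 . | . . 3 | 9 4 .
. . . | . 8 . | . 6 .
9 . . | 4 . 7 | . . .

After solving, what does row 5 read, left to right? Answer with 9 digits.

541378296

R5C7 = 2: row 5 has {1,3,4,5,6}; col 7 has {1,6,9}; box has {1,6,7,8} → only 2 remains.
R5C8 = 9: row 5 has {1,2,3,4,5,6}; col 8 has {4,5,6,7}; box has {1,2,6,7,8} → only 9 remains.
R6C8 = 3 (sole candidate).
R4C9 = 5 (sole candidate).
R5C5 = 7: row 5 has {1,2,3,4,5,6,9}; col 5 has {4,8,9}; box has {1,3,4} → only 7 remains.
R5C6 = 8: row 5 has {1,2,3,4,5,6,7,9}; col 6 has {1,3,7}; box has {1,3,4,7} → only 8 remains.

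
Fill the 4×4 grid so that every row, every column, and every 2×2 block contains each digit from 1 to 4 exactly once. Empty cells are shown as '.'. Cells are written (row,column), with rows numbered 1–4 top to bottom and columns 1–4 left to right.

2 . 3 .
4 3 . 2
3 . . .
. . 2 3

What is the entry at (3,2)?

(1,2) = 1: row 1 has {2,3}; col 2 has {3}; box has {2,3,4} → only 1 remains.
(1,4) = 4: row 1 has {1,2,3}; col 4 has {2,3}; box has {2,3} → only 4 remains.
(2,3) = 1: row 2 has {2,3,4}; col 3 has {2,3}; box has {2,3,4} → only 1 remains.
(3,3) = 4: row 3 has {3}; col 3 has {1,2,3}; box has {2,3} → only 4 remains.
(3,4) = 1: row 3 has {3,4}; col 4 has {2,3,4}; box has {2,3,4} → only 1 remains.
(4,1) = 1: row 4 has {2,3}; col 1 has {2,3,4}; box has {3} → only 1 remains.
(4,2) = 4: row 4 has {1,2,3}; col 2 has {1,3}; box has {1,3} → only 4 remains.
(3,2) = 2: row 3 has {1,3,4}; col 2 has {1,3,4}; box has {1,3,4} → only 2 remains.

2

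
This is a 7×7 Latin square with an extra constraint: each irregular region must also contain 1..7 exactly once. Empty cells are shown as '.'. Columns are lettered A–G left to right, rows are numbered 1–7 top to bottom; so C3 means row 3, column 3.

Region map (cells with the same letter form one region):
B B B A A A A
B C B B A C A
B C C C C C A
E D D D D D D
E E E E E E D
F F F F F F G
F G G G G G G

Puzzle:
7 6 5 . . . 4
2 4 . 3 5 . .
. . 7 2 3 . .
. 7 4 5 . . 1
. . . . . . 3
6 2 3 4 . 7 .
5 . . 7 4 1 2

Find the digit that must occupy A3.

D1 = 1 (sole candidate).
E1 = 2 (sole candidate).
F1 = 3 (sole candidate).
C2 = 1 (sole candidate).
F2 = 6 (sole candidate).
G2 = 7 (sole candidate).
A3 = 4: row 3 has {2,3,7}; col 1 has {2,5,6,7}; region has {1,2,3,5,6,7} → only 4 remains.

4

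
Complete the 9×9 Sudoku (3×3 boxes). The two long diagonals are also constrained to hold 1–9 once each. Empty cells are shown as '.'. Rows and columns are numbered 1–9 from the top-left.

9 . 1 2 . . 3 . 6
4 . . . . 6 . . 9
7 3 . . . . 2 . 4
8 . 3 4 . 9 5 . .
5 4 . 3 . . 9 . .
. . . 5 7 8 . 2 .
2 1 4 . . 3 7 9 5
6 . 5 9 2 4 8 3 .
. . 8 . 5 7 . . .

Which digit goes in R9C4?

R1C6 = 5: row 1 has {1,2,3,6,9}; col 6 has {3,4,6,7,8,9}; box has {2,6} → only 5 remains.
R2C3 = 2: row 2 has {4,6,9}; col 3 has {1,3,4,5,8}; box has {1,3,4,7,9} → only 2 remains.
R2C7 = 1: row 2 has {2,4,6,9}; col 7 has {2,3,5,7,8,9}; box has {2,3,4,6,9} → only 1 remains.
R3C3 = 6: row 3 has {2,3,4,7}; col 3 has {1,2,3,4,5,8}; box has {1,2,3,4,7,9}; main diagonal has {3,4,7,8,9} → only 6 remains.
R3C6 = 1: row 3 has {2,3,4,6,7}; col 6 has {3,4,5,6,7,8,9}; box has {2,5,6} → only 1 remains.
R5C3 = 7: row 5 has {3,4,5,9}; col 3 has {1,2,3,4,5,6,8}; box has {3,4,5,8} → only 7 remains.
R5C5 = 1: row 5 has {3,4,5,7,9}; col 5 has {2,5,7}; box has {3,4,5,7,8,9}; main diagonal has {3,4,6,7,8,9}; anti-diagonal has {2,4,5,6,9} → only 1 remains.
R5C6 = 2: row 5 has {1,3,4,5,7,9}; col 6 has {1,3,4,5,6,7,8,9}; box has {1,3,4,5,7,8,9} → only 2 remains.
R5C9 = 8: row 5 has {1,2,3,4,5,7,9}; col 9 has {4,5,6,9}; box has {2,5,9} → only 8 remains.
R6C1 = 1: row 6 has {2,5,7,8}; col 1 has {2,4,5,6,7,8,9}; box has {3,4,5,7,8} → only 1 remains.
R6C3 = 9: row 6 has {1,2,5,7,8}; col 3 has {1,2,3,4,5,6,7,8}; box has {1,3,4,5,7,8} → only 9 remains.
R6C9 = 3: row 6 has {1,2,5,7,8,9}; col 9 has {4,5,6,8,9}; box has {2,5,8,9} → only 3 remains.
R8C2 = 7: row 8 has {2,3,4,5,6,8,9}; col 2 has {1,3,4}; box has {1,2,4,5,6,8}; anti-diagonal has {1,2,4,5,6,9} → only 7 remains.
R8C9 = 1: row 8 has {2,3,4,5,6,7,8,9}; col 9 has {3,4,5,6,8,9}; box has {3,5,7,8,9} → only 1 remains.
R9C1 = 3: row 9 has {5,7,8}; col 1 has {1,2,4,5,6,7,8,9}; box has {1,2,4,5,6,7,8}; anti-diagonal has {1,2,4,5,6,7,9} → only 3 remains.
R9C2 = 9: row 9 has {3,5,7,8}; col 2 has {1,3,4,7}; box has {1,2,3,4,5,6,7,8} → only 9 remains.
R9C9 = 2: row 9 has {3,5,7,8,9}; col 9 has {1,3,4,5,6,8,9}; box has {1,3,5,7,8,9}; main diagonal has {1,3,4,6,7,8,9} → only 2 remains.
R1C2 = 8: row 1 has {1,2,3,5,6,9}; col 2 has {1,3,4,7,9}; box has {1,2,3,4,6,7,9} → only 8 remains.
R1C5 = 4: row 1 has {1,2,3,5,6,8,9}; col 5 has {1,2,5,7}; box has {1,2,5,6} → only 4 remains.
R1C8 = 7: row 1 has {1,2,3,4,5,6,8,9}; col 8 has {2,3,9}; box has {1,2,3,4,6,9} → only 7 remains.
R2C2 = 5: row 2 has {1,2,4,6,9}; col 2 has {1,3,4,7,8,9}; box has {1,2,3,4,6,7,8,9}; main diagonal has {1,2,3,4,6,7,8,9} → only 5 remains.
R2C8 = 8: row 2 has {1,2,4,5,6,9}; col 8 has {2,3,7,9}; box has {1,2,3,4,6,7,9}; anti-diagonal has {1,2,3,4,5,6,7,9} → only 8 remains.
R3C4 = 8: row 3 has {1,2,3,4,6,7}; col 4 has {2,3,4,5,9}; box has {1,2,4,5,6} → only 8 remains.
R3C5 = 9: row 3 has {1,2,3,4,6,7,8}; col 5 has {1,2,4,5,7}; box has {1,2,4,5,6,8} → only 9 remains.
R3C8 = 5: row 3 has {1,2,3,4,6,7,8,9}; col 8 has {2,3,7,8,9}; box has {1,2,3,4,6,7,8,9} → only 5 remains.
R4C5 = 6: row 4 has {3,4,5,8,9}; col 5 has {1,2,4,5,7,9}; box has {1,2,3,4,5,7,8,9} → only 6 remains.
R4C8 = 1: row 4 has {3,4,5,6,8,9}; col 8 has {2,3,5,7,8,9}; box has {2,3,5,8,9} → only 1 remains.
R4C9 = 7: row 4 has {1,3,4,5,6,8,9}; col 9 has {1,2,3,4,5,6,8,9}; box has {1,2,3,5,8,9} → only 7 remains.
R5C8 = 6: row 5 has {1,2,3,4,5,7,8,9}; col 8 has {1,2,3,5,7,8,9}; box has {1,2,3,5,7,8,9} → only 6 remains.
R6C2 = 6: row 6 has {1,2,3,5,7,8,9}; col 2 has {1,3,4,5,7,8,9}; box has {1,3,4,5,7,8,9} → only 6 remains.
R6C7 = 4: row 6 has {1,2,3,5,6,7,8,9}; col 7 has {1,2,3,5,7,8,9}; box has {1,2,3,5,6,7,8,9} → only 4 remains.
R7C4 = 6: row 7 has {1,2,3,4,5,7,9}; col 4 has {2,3,4,5,8,9}; box has {2,3,4,5,7,9} → only 6 remains.
R7C5 = 8: row 7 has {1,2,3,4,5,6,7,9}; col 5 has {1,2,4,5,6,7,9}; box has {2,3,4,5,6,7,9} → only 8 remains.
R9C4 = 1: row 9 has {2,3,5,7,8,9}; col 4 has {2,3,4,5,6,8,9}; box has {2,3,4,5,6,7,8,9} → only 1 remains.

1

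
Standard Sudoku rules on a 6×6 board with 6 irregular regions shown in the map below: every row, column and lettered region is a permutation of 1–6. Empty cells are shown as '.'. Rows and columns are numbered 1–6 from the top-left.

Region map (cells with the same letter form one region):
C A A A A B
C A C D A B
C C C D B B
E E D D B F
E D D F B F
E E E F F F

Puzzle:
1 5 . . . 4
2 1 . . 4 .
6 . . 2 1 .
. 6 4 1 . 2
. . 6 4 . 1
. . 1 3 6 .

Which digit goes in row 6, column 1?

row 1, column 4 = 6 (sole candidate).
row 2, column 4 = 5 (sole candidate).
row 5, column 2 = 3 (sole candidate).
row 6, column 6 = 5 (sole candidate).
row 2, column 3 = 3 (sole candidate).
row 2, column 6 = 6 (sole candidate).
row 3, column 2 = 4 (sole candidate).
row 3, column 3 = 5 (sole candidate).
row 3, column 6 = 3 (sole candidate).
row 4, column 5 = 5 (sole candidate).
row 5, column 1 = 5 (sole candidate).
row 5, column 5 = 2 (sole candidate).
row 6, column 1 = 4: row 6 has {1,3,5,6}; col 1 has {1,2,5,6}; region has {1,5,6} → only 4 remains.

4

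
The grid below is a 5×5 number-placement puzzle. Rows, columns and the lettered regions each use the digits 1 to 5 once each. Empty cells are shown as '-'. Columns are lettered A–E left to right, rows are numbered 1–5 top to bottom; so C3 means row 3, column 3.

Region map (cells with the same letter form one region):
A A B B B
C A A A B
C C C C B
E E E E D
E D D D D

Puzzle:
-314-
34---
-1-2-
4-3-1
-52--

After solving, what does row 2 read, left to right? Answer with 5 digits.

C2 = 5: row 2 has {3,4}; col 3 has {1,2,3}; region has {3,4} → only 5 remains.
D2 = 1: row 2 has {3,4,5}; col 4 has {2,4}; region has {3,4,5} → only 1 remains.
E2 = 2: row 2 has {1,3,4,5}; col 5 has {1}; region has {1,4} → only 2 remains.

34512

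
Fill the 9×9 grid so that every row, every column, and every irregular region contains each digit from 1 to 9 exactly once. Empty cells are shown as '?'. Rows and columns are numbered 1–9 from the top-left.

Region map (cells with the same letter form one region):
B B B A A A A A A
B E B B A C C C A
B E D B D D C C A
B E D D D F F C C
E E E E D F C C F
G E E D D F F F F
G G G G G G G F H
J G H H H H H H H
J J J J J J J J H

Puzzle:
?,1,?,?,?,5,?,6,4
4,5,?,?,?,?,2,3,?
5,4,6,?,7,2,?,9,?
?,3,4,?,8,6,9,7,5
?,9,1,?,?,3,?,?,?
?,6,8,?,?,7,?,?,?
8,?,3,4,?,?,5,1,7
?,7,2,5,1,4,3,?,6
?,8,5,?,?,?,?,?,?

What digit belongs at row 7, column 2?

row 2, column 5 = 9 (sole candidate).
row 4, column 1 = 2 (sole candidate).
row 4, column 4 = 1 (sole candidate).
row 5, column 1 = 7 (sole candidate).
row 5, column 4 = 2 (sole candidate).
row 5, column 5 = 5 (sole candidate).
row 5, column 9 = 8 (sole candidate).
row 6, column 5 = 3 (sole candidate).
row 6, column 7 = 4 (sole candidate).
row 6, column 9 = 2 (sole candidate).
row 7, column 2 = 2: row 7 has {1,3,4,5,7,8}; col 2 has {1,3,4,5,6,7,8,9}; region has {3,4,5,7,8} → only 2 remains.

2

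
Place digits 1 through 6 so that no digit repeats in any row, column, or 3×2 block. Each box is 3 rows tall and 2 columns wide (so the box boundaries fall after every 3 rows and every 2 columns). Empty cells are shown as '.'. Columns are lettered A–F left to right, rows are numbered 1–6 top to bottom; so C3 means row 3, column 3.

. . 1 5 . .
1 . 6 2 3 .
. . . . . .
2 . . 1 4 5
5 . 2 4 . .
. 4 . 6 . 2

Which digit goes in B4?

6

B2 = 5 (sole candidate).
F2 = 4 (sole candidate).
D3 = 3 (sole candidate).
C4 = 3 (sole candidate).
A6 = 3 (sole candidate).
C6 = 5 (sole candidate).
E6 = 1 (sole candidate).
F1 = 6 (sole candidate).
C3 = 4 (sole candidate).
F3 = 1 (sole candidate).
B4 = 6: row 4 has {1,2,3,4,5}; col 2 has {4,5}; box has {2,3,4,5} → only 6 remains.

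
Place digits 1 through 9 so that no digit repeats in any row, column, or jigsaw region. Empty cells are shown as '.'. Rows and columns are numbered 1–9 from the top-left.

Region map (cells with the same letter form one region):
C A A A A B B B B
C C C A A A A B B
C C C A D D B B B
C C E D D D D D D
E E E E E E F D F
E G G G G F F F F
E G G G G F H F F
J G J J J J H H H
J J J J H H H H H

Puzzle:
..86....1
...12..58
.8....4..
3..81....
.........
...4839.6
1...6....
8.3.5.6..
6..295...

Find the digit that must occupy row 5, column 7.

1

row 2, column 7 = 3: in row 2, 3 can only go here (every other open cell in that row sees a 3).
row 1, column 8 = 3: in row 1, 3 can only go here (every other open cell in that row sees a 3).
row 3, column 3 = 1: in row 3, 1 can only go here (every other open cell in that row sees a 1).
row 3, column 5 = 3: in row 3, 3 can only go here (every other open cell in that row sees a 3).
row 5, column 7 = 1: in row 5, 1 can only go here (every other open cell in that row sees a 1).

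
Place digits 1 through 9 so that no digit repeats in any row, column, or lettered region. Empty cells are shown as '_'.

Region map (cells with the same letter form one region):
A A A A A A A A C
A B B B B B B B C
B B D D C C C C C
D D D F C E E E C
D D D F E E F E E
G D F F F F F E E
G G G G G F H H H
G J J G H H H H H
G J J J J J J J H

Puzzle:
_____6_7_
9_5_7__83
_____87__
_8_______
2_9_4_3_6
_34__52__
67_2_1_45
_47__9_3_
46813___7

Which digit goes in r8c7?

6

r5c6 = 7: row 5 has {2,3,4,6,9}; col 6 has {1,5,6,8,9}; region has {4,6} → only 7 remains.
r7c3 = 3: row 7 has {1,2,4,5,6,7}; col 3 has {4,5,7,8,9}; region has {2,4,6,7} → only 3 remains.
r7c7 = 8: row 7 has {1,2,3,4,5,6,7}; col 7 has {2,3,7}; region has {3,4,5,7,9} → only 8 remains.
r9c6 = 2: row 9 has {1,3,4,6,7,8}; col 6 has {1,5,6,7,8,9}; region has {1,3,4,6,7,8} → only 2 remains.
r2c6 = 4: row 2 has {3,5,7,8,9}; col 6 has {1,2,5,6,7,8,9}; region has {5,7,8} → only 4 remains.
r4c6 = 3: row 4 has {8}; col 6 has {1,2,4,5,6,7,8,9}; region has {4,6,7} → only 3 remains.
r5c4 = 8: row 5 has {2,3,4,6,7,9}; col 4 has {1,2}; region has {1,2,3,4,5} → only 8 remains.
r7c5 = 9: row 7 has {1,2,3,4,5,6,7,8}; col 5 has {3,4,7}; region has {2,3,4,6,7} → only 9 remains.
r8c4 = 5: row 8 has {3,4,7,9}; col 4 has {1,2,8}; region has {2,3,4,6,7,9} → only 5 remains.
r2c4 = 6: row 2 has {3,4,5,7,8,9}; col 4 has {1,2,5,8}; region has {4,5,7,8} → only 6 remains.
r2c7 = 1: row 2 has {3,4,5,6,7,8,9}; col 7 has {2,3,7,8}; region has {4,5,6,7,8} → only 1 remains.
r3c1 = 3: row 3 has {7,8}; col 1 has {2,4,6,9}; region has {1,4,5,6,7,8} → only 3 remains.
r3c4 = 4: row 3 has {3,7,8}; col 4 has {1,2,5,6,8}; region has {2,3,8,9} → only 4 remains.
r6c5 = 6: row 6 has {2,3,4,5}; col 5 has {3,4,7,9}; region has {1,2,3,4,5,8} → only 6 remains.
r8c7 = 6: row 8 has {3,4,5,7,9}; col 7 has {1,2,3,7,8}; region has {3,4,5,7,8,9} → only 6 remains.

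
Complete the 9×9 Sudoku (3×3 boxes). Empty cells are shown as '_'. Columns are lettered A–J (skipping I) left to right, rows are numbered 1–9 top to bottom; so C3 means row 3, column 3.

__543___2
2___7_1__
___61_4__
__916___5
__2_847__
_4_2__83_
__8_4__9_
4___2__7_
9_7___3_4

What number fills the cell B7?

C3 = 3: row 3 has {1,4,6}; col 3 has {2,5,7,8,9}; box has {2,5} → only 3 remains.
G4 = 2: row 4 has {1,5,6,9}; col 7 has {1,3,4,7,8}; box has {3,5,7,8} → only 2 remains.
H4 = 4: row 4 has {1,2,5,6,9}; col 8 has {3,7,9}; box has {2,3,5,7,8} → only 4 remains.
E9 = 5: row 9 has {3,4,7,9}; col 5 has {1,2,3,4,6,7,8}; box has {2,4} → only 5 remains.
E6 = 9: row 6 has {2,3,4,8}; col 5 has {1,2,3,4,5,6,7,8}; box has {1,2,4,6,8} → only 9 remains.
D9 = 8: row 9 has {3,4,5,7,9}; col 4 has {1,2,4,6}; box has {2,4,5} → only 8 remains.
J2 = 3: in row 2, 3 can only go here (every other open cell in that row sees a 3).
C2 = 4: in row 2, 4 can only go here (every other open cell in that row sees a 4).
F3 = 2: in row 3, 2 can only go here (every other open cell in that row sees a 2).
H3 = 5: in row 3, 5 can only go here (every other open cell in that row sees a 5).
J5 = 9: in row 5, 9 can only go here (every other open cell in that row sees a 9).
B3 = 9: in row 3, 9 can only go here (every other open cell in that row sees a 9).
B7 = 2: in row 7, 2 can only go here (every other open cell in that row sees a 2).

2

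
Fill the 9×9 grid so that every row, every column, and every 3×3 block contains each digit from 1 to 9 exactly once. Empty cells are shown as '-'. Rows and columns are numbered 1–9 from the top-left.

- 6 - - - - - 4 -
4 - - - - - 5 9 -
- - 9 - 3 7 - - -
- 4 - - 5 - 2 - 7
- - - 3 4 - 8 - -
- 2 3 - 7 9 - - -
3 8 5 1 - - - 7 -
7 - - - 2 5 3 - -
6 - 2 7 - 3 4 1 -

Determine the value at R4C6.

1

R9C2 = 9 (sole candidate).
R9C5 = 8 (sole candidate).
R9C9 = 5 (sole candidate).
R8C2 = 1 (sole candidate).
R8C3 = 4 (sole candidate).
R3C2 = 5 (sole candidate).
R5C2 = 7 (sole candidate).
R2C2 = 3 (sole candidate).
R1C9 = 3 (hidden single in row 1).
R1C4 = 5 (hidden single in row 1).
R1C5 = 9 (hidden single in row 1).
R7C5 = 6 (sole candidate).
R7C6 = 4 (sole candidate).
R7C7 = 9 (sole candidate).
R7C9 = 2 (sole candidate).
R8C4 = 9 (sole candidate).
R2C5 = 1 (sole candidate).
R2C3 = 7 (hidden single in row 2).
R1C7 = 7 (hidden single in row 1).
R3C4 = 4 (hidden single in row 3).
R4C8 = 3 (hidden single in row 4).
R4C1 = 9 (hidden single in row 4).
R5C6 = 2 (hidden single in row 5).
R5C9 = 9 (hidden single in row 5).
R1C6 = 8 (sole candidate).
R2C6 = 6 (sole candidate).
R2C9 = 8 (sole candidate).
R4C6 = 1: row 4 has {2,3,4,5,7,9}; col 6 has {2,3,4,5,6,7,8,9}; box has {2,3,4,5,7,9} → only 1 remains.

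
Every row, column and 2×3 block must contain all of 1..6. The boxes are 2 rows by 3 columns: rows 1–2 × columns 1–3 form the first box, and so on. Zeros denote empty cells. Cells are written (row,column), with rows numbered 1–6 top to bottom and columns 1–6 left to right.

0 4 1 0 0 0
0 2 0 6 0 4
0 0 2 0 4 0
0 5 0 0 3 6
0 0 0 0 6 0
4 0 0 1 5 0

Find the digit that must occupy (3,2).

(1,5) = 2: row 1 has {1,4}; col 5 has {3,4,5,6}; box has {4,6} → only 2 remains.
(2,5) = 1: row 2 has {2,4,6}; col 5 has {2,3,4,5,6}; box has {2,4,6} → only 1 remains.
(3,4) = 5: row 3 has {2,4}; col 4 has {1,6}; box has {3,4,6} → only 5 remains.
(3,6) = 1: row 3 has {2,4,5}; col 6 has {4,6}; box has {3,4,5,6} → only 1 remains.
(4,1) = 1: row 4 has {3,5,6}; col 1 has {4}; box has {2,5} → only 1 remains.
(4,3) = 4: row 4 has {1,3,5,6}; col 3 has {1,2}; box has {1,2,5} → only 4 remains.
(4,4) = 2: row 4 has {1,3,4,5,6}; col 4 has {1,5,6}; box has {1,3,4,5,6} → only 2 remains.
(1,4) = 3: row 1 has {1,2,4}; col 4 has {1,2,5,6}; box has {1,2,4,6} → only 3 remains.
(1,6) = 5: row 1 has {1,2,3,4}; col 6 has {1,4,6}; box has {1,2,3,4,6} → only 5 remains.
(5,4) = 4: row 5 has {6}; col 4 has {1,2,3,5,6}; box has {1,5,6} → only 4 remains.
(1,1) = 6: row 1 has {1,2,3,4,5}; col 1 has {1,4}; box has {1,2,4} → only 6 remains.
(3,1) = 3: row 3 has {1,2,4,5}; col 1 has {1,4,6}; box has {1,2,4,5} → only 3 remains.
(3,2) = 6: row 3 has {1,2,3,4,5}; col 2 has {2,4,5}; box has {1,2,3,4,5} → only 6 remains.

6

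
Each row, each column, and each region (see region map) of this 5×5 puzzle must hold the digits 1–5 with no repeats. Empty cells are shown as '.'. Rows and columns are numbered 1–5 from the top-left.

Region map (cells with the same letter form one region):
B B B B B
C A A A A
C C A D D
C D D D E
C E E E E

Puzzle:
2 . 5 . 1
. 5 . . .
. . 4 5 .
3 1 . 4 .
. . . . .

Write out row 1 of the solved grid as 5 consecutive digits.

24531

r1c4 = 3: row 1 has {1,2,5}; col 4 has {4,5}; region has {1,2,5} → only 3 remains.
r3c1 = 1: row 3 has {4,5}; col 1 has {2,3}; region has {3} → only 1 remains.
r3c2 = 2: row 3 has {1,4,5}; col 2 has {1,5}; region has {1,3} → only 2 remains.
r3c5 = 3: row 3 has {1,2,4,5}; col 5 has {1}; region has {1,4,5} → only 3 remains.
r4c3 = 2: row 4 has {1,3,4}; col 3 has {4,5}; region has {1,3,4,5} → only 2 remains.
r4c5 = 5: row 4 has {1,2,3,4}; col 5 has {1,3}; region has {} → only 5 remains.
r1c2 = 4: row 1 has {1,2,3,5}; col 2 has {1,2,5}; region has {1,2,3,5} → only 4 remains.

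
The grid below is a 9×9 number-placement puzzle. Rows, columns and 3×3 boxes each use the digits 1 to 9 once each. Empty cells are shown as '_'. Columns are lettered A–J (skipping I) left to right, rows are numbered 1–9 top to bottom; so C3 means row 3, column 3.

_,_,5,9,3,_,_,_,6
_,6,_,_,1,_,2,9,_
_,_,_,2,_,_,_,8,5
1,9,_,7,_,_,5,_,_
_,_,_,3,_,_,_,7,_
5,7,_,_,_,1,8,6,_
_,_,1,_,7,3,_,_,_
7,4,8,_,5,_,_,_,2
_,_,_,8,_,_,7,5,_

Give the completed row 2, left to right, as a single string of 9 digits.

364518297

D6 = 4: row 6 has {1,5,6,7,8}; col 4 has {2,3,7,8,9}; box has {1,3,7} → only 4 remains.
D7 = 6: row 7 has {1,3,7}; col 4 has {2,3,4,7,8,9}; box has {3,5,7,8} → only 6 remains.
H7 = 4: row 7 has {1,3,6,7}; col 8 has {5,6,7,8,9}; box has {2,5,7} → only 4 remains.
D8 = 1: row 8 has {2,4,5,7,8}; col 4 has {2,3,4,6,7,8,9}; box has {3,5,6,7,8} → only 1 remains.
F8 = 9: row 8 has {1,2,4,5,7,8}; col 6 has {1,3}; box has {1,3,5,6,7,8} → only 9 remains.
H8 = 3: row 8 has {1,2,4,5,7,8,9}; col 8 has {4,5,6,7,8,9}; box has {2,4,5,7} → only 3 remains.
H1 = 1: row 1 has {3,5,6,9}; col 8 has {3,4,5,6,7,8,9}; box has {2,5,6,8,9} → only 1 remains.
D2 = 5: row 2 has {1,2,6,9}; col 4 has {1,2,3,4,6,7,8,9}; box has {1,2,3,9} → only 5 remains.
H4 = 2: row 4 has {1,5,7,9}; col 8 has {1,3,4,5,6,7,8,9}; box has {5,6,7,8} → only 2 remains.
G7 = 9: row 7 has {1,3,4,6,7}; col 7 has {2,5,7,8}; box has {2,3,4,5,7} → only 9 remains.
J7 = 8: row 7 has {1,3,4,6,7,9}; col 9 has {2,5,6}; box has {2,3,4,5,7,9} → only 8 remains.
G8 = 6: row 8 has {1,2,3,4,5,7,8,9}; col 7 has {2,5,7,8,9}; box has {2,3,4,5,7,8,9} → only 6 remains.
J9 = 1: row 9 has {5,7,8}; col 9 has {2,5,6,8}; box has {2,3,4,5,6,7,8,9} → only 1 remains.
G1 = 4: row 1 has {1,3,5,6,9}; col 7 has {2,5,6,7,8,9}; box has {1,2,5,6,8,9} → only 4 remains.
G3 = 3: row 3 has {2,5,8}; col 7 has {2,4,5,6,7,8,9}; box has {1,2,4,5,6,8,9} → only 3 remains.
G5 = 1: row 5 has {3,7}; col 7 has {2,3,4,5,6,7,8,9}; box has {2,5,6,7,8} → only 1 remains.
A7 = 2: row 7 has {1,3,4,6,7,8,9}; col 1 has {1,5,7}; box has {1,4,7,8} → only 2 remains.
B7 = 5: row 7 has {1,2,3,4,6,7,8,9}; col 2 has {4,6,7,9}; box has {1,2,4,7,8} → only 5 remains.
B9 = 3: row 9 has {1,5,7,8}; col 2 has {4,5,6,7,9}; box has {1,2,4,5,7,8} → only 3 remains.
A1 = 8: row 1 has {1,3,4,5,6,9}; col 1 has {1,2,5,7}; box has {5,6} → only 8 remains.
B1 = 2: row 1 has {1,3,4,5,6,8,9}; col 2 has {3,4,5,6,7,9}; box has {5,6,8} → only 2 remains.
F1 = 7: row 1 has {1,2,3,4,5,6,8,9}; col 6 has {1,3,9}; box has {1,2,3,5,9} → only 7 remains.
J2 = 7: row 2 has {1,2,5,6,9}; col 9 has {1,2,5,6,8}; box has {1,2,3,4,5,6,8,9} → only 7 remains.
B3 = 1: row 3 has {2,3,5,8}; col 2 has {2,3,4,5,6,7,9}; box has {2,5,6,8} → only 1 remains.
B5 = 8: row 5 has {1,3,7}; col 2 has {1,2,3,4,5,6,7,9}; box has {1,5,7,9} → only 8 remains.
F2 = 8: in row 2, 8 can only go here (every other open cell in that row sees an 8).
F4 = 6: row 4 has {1,2,5,7,9}; col 6 has {1,3,7,8,9}; box has {1,3,4,7} → only 6 remains.
F3 = 4: row 3 has {1,2,3,5,8}; col 6 has {1,3,6,7,8,9}; box has {1,2,3,5,7,8,9} → only 4 remains.
E4 = 8: row 4 has {1,2,5,6,7,9}; col 5 has {1,3,5,7}; box has {1,3,4,6,7} → only 8 remains.
F9 = 2: row 9 has {1,3,5,7,8}; col 6 has {1,3,4,6,7,8,9}; box has {1,3,5,6,7,8,9} → only 2 remains.
A3 = 9: row 3 has {1,2,3,4,5,8}; col 1 has {1,2,5,7,8}; box has {1,2,5,6,8} → only 9 remains.
C3 = 7: row 3 has {1,2,3,4,5,8,9}; col 3 has {1,5,8}; box has {1,2,5,6,8,9} → only 7 remains.
E3 = 6: row 3 has {1,2,3,4,5,7,8,9}; col 5 has {1,3,5,7,8}; box has {1,2,3,4,5,7,8,9} → only 6 remains.
F5 = 5: row 5 has {1,3,7,8}; col 6 has {1,2,3,4,6,7,8,9}; box has {1,3,4,6,7,8} → only 5 remains.
A9 = 6: row 9 has {1,2,3,5,7,8}; col 1 has {1,2,5,7,8,9}; box has {1,2,3,4,5,7,8} → only 6 remains.
C9 = 9: row 9 has {1,2,3,5,6,7,8}; col 3 has {1,5,7,8}; box has {1,2,3,4,5,6,7,8} → only 9 remains.
E9 = 4: row 9 has {1,2,3,5,6,7,8,9}; col 5 has {1,3,5,6,7,8}; box has {1,2,3,5,6,7,8,9} → only 4 remains.
A5 = 4: row 5 has {1,3,5,7,8}; col 1 has {1,2,5,6,7,8,9}; box has {1,5,7,8,9} → only 4 remains.
J5 = 9: row 5 has {1,3,4,5,7,8}; col 9 has {1,2,5,6,7,8}; box has {1,2,5,6,7,8} → only 9 remains.
J6 = 3: row 6 has {1,4,5,6,7,8}; col 9 has {1,2,5,6,7,8,9}; box has {1,2,5,6,7,8,9} → only 3 remains.
A2 = 3: row 2 has {1,2,5,6,7,8,9}; col 1 has {1,2,4,5,6,7,8,9}; box has {1,2,5,6,7,8,9} → only 3 remains.
C2 = 4: row 2 has {1,2,3,5,6,7,8,9}; col 3 has {1,5,7,8,9}; box has {1,2,3,5,6,7,8,9} → only 4 remains.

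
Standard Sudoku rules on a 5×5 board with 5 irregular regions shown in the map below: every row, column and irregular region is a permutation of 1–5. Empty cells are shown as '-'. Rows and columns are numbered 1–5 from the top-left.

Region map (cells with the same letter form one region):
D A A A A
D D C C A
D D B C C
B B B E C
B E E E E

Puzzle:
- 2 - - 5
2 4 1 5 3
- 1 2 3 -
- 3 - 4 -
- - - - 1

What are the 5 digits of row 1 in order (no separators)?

r1c1 = 3: row 1 has {2,5}; col 1 has {2}; region has {1,2,4} → only 3 remains.
r1c3 = 4: row 1 has {2,3,5}; col 3 has {1,2}; region has {2,3,5} → only 4 remains.
r1c4 = 1: row 1 has {2,3,4,5}; col 4 has {3,4,5}; region has {2,3,4,5} → only 1 remains.

32415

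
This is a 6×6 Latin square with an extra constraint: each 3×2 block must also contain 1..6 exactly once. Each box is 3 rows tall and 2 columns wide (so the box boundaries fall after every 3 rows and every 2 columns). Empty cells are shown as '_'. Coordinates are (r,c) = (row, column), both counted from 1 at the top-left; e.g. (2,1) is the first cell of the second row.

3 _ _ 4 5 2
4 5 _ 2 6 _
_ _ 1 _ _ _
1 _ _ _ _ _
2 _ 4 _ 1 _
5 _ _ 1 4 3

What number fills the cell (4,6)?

(1,3) = 6: row 1 has {2,3,4,5}; col 3 has {1,4}; box has {1,2,4} → only 6 remains.
(2,3) = 3: row 2 has {2,4,5,6}; col 3 has {1,4,6}; box has {1,2,4,6} → only 3 remains.
(2,6) = 1: row 2 has {2,3,4,5,6}; col 6 has {2,3}; box has {2,5,6} → only 1 remains.
(3,1) = 6: row 3 has {1}; col 1 has {1,2,3,4,5}; box has {3,4,5} → only 6 remains.
(3,2) = 2: row 3 has {1,6}; col 2 has {5}; box has {3,4,5,6} → only 2 remains.
(3,4) = 5: row 3 has {1,2,6}; col 4 has {1,2,4}; box has {1,2,3,4,6} → only 5 remains.
(3,5) = 3: row 3 has {1,2,5,6}; col 5 has {1,4,5,6}; box has {1,2,5,6} → only 3 remains.
(3,6) = 4: row 3 has {1,2,3,5,6}; col 6 has {1,2,3}; box has {1,2,3,5,6} → only 4 remains.
(4,5) = 2: row 4 has {1}; col 5 has {1,3,4,5,6}; box has {1,3,4} → only 2 remains.
(6,2) = 6: row 6 has {1,3,4,5}; col 2 has {2,5}; box has {1,2,5} → only 6 remains.
(6,3) = 2: row 6 has {1,3,4,5,6}; col 3 has {1,3,4,6}; box has {1,4} → only 2 remains.
(1,2) = 1: row 1 has {2,3,4,5,6}; col 2 has {2,5,6}; box has {2,3,4,5,6} → only 1 remains.
(4,3) = 5: row 4 has {1,2}; col 3 has {1,2,3,4,6}; box has {1,2,4} → only 5 remains.
(4,6) = 6: row 4 has {1,2,5}; col 6 has {1,2,3,4}; box has {1,2,3,4} → only 6 remains.

6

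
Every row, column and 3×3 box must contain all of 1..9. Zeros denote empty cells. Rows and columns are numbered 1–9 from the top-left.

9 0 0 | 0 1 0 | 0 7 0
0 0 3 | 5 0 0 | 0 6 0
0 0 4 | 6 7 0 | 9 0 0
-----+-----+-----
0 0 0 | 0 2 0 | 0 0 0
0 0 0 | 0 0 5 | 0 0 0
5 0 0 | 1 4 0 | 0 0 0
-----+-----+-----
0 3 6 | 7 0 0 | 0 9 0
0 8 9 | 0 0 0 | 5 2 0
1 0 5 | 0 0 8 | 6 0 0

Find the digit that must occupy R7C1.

R7C5 = 5 (sole candidate).
R1C2 = 6 (hidden single in row 1).
R1C9 = 5 (hidden single in row 1).
R3C2 = 5 (hidden single in row 3).
R4C8 = 5 (hidden single in row 4).
R2C2 = 1 (hidden single in box 1).
R2C1 = 7 (hidden single in row 2).
R8C1 = 4 (sole candidate).
R8C4 = 3 (sole candidate).
R8C5 = 6 (sole candidate).
R8C6 = 1 (sole candidate).
R8C9 = 7 (sole candidate).
R9C5 = 9 (sole candidate).
R2C5 = 8 (sole candidate).
R5C5 = 3 (sole candidate).
R7C1 = 2: row 7 has {3,5,6,7,9}; col 1 has {1,4,5,7,9}; box has {1,3,4,5,6,8,9} → only 2 remains.

2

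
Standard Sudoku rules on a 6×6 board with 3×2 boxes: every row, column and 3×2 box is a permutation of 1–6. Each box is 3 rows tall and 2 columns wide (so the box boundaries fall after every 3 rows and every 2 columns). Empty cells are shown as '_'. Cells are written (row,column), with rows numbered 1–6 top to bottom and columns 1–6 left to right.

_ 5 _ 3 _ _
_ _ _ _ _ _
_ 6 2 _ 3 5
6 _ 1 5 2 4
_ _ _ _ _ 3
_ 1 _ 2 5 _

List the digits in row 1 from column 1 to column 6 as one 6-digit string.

(4,2) = 3: row 4 has {1,2,4,5,6}; col 2 has {1,5,6}; box has {1,6} → only 3 remains.
(6,1) = 4: row 6 has {1,2,5}; col 1 has {6}; box has {1,3,6} → only 4 remains.
(6,6) = 6: row 6 has {1,2,4,5}; col 6 has {3,4,5}; box has {2,3,4,5} → only 6 remains.
(3,1) = 1: row 3 has {2,3,5,6}; col 1 has {4,6}; box has {5,6} → only 1 remains.
(3,4) = 4: row 3 has {1,2,3,5,6}; col 4 has {2,3,5}; box has {2,3} → only 4 remains.
(5,2) = 2: row 5 has {3}; col 2 has {1,3,5,6}; box has {1,3,4,6} → only 2 remains.
(5,4) = 6: row 5 has {2,3}; col 4 has {2,3,4,5}; box has {1,2,5} → only 6 remains.
(5,5) = 1: row 5 has {2,3,6}; col 5 has {2,3,5}; box has {2,3,4,5,6} → only 1 remains.
(6,3) = 3: row 6 has {1,2,4,5,6}; col 3 has {1,2}; box has {1,2,5,6} → only 3 remains.
(1,1) = 2: row 1 has {3,5}; col 1 has {1,4,6}; box has {1,5,6} → only 2 remains.
(1,3) = 6: row 1 has {2,3,5}; col 3 has {1,2,3}; box has {2,3,4} → only 6 remains.
(1,5) = 4: row 1 has {2,3,5,6}; col 5 has {1,2,3,5}; box has {3,5} → only 4 remains.
(1,6) = 1: row 1 has {2,3,4,5,6}; col 6 has {3,4,5,6}; box has {3,4,5} → only 1 remains.

256341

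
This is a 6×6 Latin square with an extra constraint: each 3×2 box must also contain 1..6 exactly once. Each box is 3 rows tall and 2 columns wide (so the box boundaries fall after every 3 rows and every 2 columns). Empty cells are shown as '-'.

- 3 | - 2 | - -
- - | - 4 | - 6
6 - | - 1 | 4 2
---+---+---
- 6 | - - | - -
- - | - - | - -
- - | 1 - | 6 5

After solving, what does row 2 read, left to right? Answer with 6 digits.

row 1, column 6 = 1: row 1 has {2,3}; col 6 has {2,5,6}; box has {2,4,6} → only 1 remains.
row 3, column 2 = 5: row 3 has {1,2,4,6}; col 2 has {3,6}; box has {3,6} → only 5 remains.
row 3, column 3 = 3: row 3 has {1,2,4,5,6}; col 3 has {1}; box has {1,2,4} → only 3 remains.
row 6, column 4 = 3: row 6 has {1,5,6}; col 4 has {1,2,4}; box has {1} → only 3 remains.
row 1, column 1 = 4: row 1 has {1,2,3}; col 1 has {6}; box has {3,5,6} → only 4 remains.
row 1, column 5 = 5: row 1 has {1,2,3,4}; col 5 has {4,6}; box has {1,2,4,6} → only 5 remains.
row 2, column 3 = 5: row 2 has {4,6}; col 3 has {1,3}; box has {1,2,3,4} → only 5 remains.
row 2, column 5 = 3: row 2 has {4,5,6}; col 5 has {4,5,6}; box has {1,2,4,5,6} → only 3 remains.
row 4, column 4 = 5: row 4 has {6}; col 4 has {1,2,3,4}; box has {1,3} → only 5 remains.
row 5, column 4 = 6: row 5 has {}; col 4 has {1,2,3,4,5}; box has {1,3,5} → only 6 remains.
row 6, column 1 = 2: row 6 has {1,3,5,6}; col 1 has {4,6}; box has {6} → only 2 remains.
row 6, column 2 = 4: row 6 has {1,2,3,5,6}; col 2 has {3,5,6}; box has {2,6} → only 4 remains.
row 1, column 3 = 6: row 1 has {1,2,3,4,5}; col 3 has {1,3,5}; box has {1,2,3,4,5} → only 6 remains.
row 2, column 1 = 1: row 2 has {3,4,5,6}; col 1 has {2,4,6}; box has {3,4,5,6} → only 1 remains.
row 2, column 2 = 2: row 2 has {1,3,4,5,6}; col 2 has {3,4,5,6}; box has {1,3,4,5,6} → only 2 remains.

125436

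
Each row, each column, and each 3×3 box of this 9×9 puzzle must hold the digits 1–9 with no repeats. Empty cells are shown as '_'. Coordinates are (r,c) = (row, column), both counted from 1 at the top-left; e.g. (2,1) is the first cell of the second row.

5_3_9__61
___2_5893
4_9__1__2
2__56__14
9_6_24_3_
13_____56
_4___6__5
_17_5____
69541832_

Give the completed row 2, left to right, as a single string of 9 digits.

761245893

(1,6) = 7: row 1 has {1,3,5,6,9}; col 6 has {1,4,5,6,8}; box has {1,2,5,9} → only 7 remains.
(1,7) = 4: row 1 has {1,3,5,6,7,9}; col 7 has {3,8}; box has {1,2,3,6,8,9} → only 4 remains.
(2,1) = 7: row 2 has {2,3,5,8,9}; col 1 has {1,2,4,5,6,9}; box has {3,4,5,9} → only 7 remains.
(2,2) = 6: row 2 has {2,3,5,7,8,9}; col 2 has {1,3,4,9}; box has {3,4,5,7,9} → only 6 remains.
(2,3) = 1: row 2 has {2,3,5,6,7,8,9}; col 3 has {3,5,6,7,9}; box has {3,4,5,6,7,9} → only 1 remains.
(2,5) = 4: row 2 has {1,2,3,5,6,7,8,9}; col 5 has {1,2,5,6,9}; box has {1,2,5,7,9} → only 4 remains.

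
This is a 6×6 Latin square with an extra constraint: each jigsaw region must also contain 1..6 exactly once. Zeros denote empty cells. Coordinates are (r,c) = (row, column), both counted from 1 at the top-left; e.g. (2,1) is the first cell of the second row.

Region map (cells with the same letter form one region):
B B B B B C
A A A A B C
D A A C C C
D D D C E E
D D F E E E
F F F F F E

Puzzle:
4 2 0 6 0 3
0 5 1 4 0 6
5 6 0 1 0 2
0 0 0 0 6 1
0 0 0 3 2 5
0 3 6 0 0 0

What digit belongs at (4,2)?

4

(1,3) = 5: row 1 has {2,3,4,6}; col 3 has {1,6}; region has {2,4,6} → only 5 remains.
(1,5) = 1: row 1 has {2,3,4,5,6}; col 5 has {2,6}; region has {2,4,5,6} → only 1 remains.
(2,5) = 3: row 2 has {1,4,5,6}; col 5 has {1,2,6}; region has {1,2,4,5,6} → only 3 remains.
(3,3) = 3: row 3 has {1,2,5,6}; col 3 has {1,5,6}; region has {1,4,5,6} → only 3 remains.
(3,5) = 4: row 3 has {1,2,3,5,6}; col 5 has {1,2,3,6}; region has {1,2,3,6} → only 4 remains.
(4,2) = 4: row 4 has {1,6}; col 2 has {2,3,5,6}; region has {5} → only 4 remains.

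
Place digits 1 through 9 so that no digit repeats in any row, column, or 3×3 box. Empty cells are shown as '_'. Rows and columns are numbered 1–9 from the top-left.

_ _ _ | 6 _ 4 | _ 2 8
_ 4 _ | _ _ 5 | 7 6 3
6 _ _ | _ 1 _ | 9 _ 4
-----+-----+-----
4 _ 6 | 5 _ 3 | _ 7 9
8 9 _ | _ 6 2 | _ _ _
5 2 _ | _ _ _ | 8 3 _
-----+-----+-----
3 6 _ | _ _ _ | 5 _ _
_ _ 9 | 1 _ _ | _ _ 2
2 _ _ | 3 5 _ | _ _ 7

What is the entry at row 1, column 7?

1

row 1, column 7 = 1: row 1 has {2,4,6,8}; col 7 has {5,7,8,9}; box has {2,3,4,6,7,8,9} → only 1 remains.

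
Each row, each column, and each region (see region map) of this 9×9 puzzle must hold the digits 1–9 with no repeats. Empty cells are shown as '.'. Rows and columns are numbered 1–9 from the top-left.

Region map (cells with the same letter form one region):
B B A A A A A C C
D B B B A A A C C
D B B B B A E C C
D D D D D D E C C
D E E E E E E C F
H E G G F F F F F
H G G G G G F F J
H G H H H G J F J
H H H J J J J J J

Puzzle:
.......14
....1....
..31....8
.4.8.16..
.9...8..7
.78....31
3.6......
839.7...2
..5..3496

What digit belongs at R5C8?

6

R7C9 = 5: row 7 has {3,6}; col 9 has {1,2,4,6,7,8}; region has {2,3,4,6,9} → only 5 remains.
R8C7 = 1: row 8 has {2,3,7,8,9}; col 7 has {4,6}; region has {2,3,4,5,6,9} → only 1 remains.
R9C4 = 7: row 9 has {3,4,5,6,9}; col 4 has {1,8}; region has {1,2,3,4,5,6,9} → only 7 remains.
R9C5 = 8: row 9 has {3,4,5,6,7,9}; col 5 has {1,7}; region has {1,2,3,4,5,6,7,9} → only 8 remains.
R5C3 = 1: in row 5, 1 can only go here (every other open cell in that row sees a 1).
R7C2 = 1: in row 7, 1 can only go here (every other open cell in that row sees a 1).
R7C6 = 7: in row 7, 7 can only go here (every other open cell in that row sees a 7).
R9C2 = 2: row 9 has {3,4,5,6,7,8,9}; col 2 has {1,3,4,7,9}; region has {3,5,7,8,9} → only 2 remains.
R9C1 = 1: row 9 has {2,3,4,5,6,7,8,9}; col 1 has {3,8}; region has {2,3,5,7,8,9} → only 1 remains.
R6C1 = 4: in column 1, 4 can only go here (every other open cell in that column sees a 4).
R8C4 = 6: row 8 has {1,2,3,7,8,9}; col 4 has {1,7,8}; region has {1,2,3,4,5,7,8,9} → only 6 remains.
R2C3 = 4: in column 3, 4 can only go here (every other open cell in that column sees a 4).
R3C6 = 4: in row 3, 4 can only go here (every other open cell in that row sees a 4).
R8C6 = 5: row 8 has {1,2,3,6,7,8,9}; col 6 has {1,3,4,7,8}; region has {1,3,6,7,8} → only 5 remains.
R8C8 = 4: row 8 has {1,2,3,5,6,7,8,9}; col 8 has {1,3,9}; region has {1,3,7} → only 4 remains.
R7C8 = 8: in column 8, 8 can only go here (every other open cell in that column sees an 8).
R1C1 = 7: in region B, 7 can only go here (every other open cell in that region sees a 7).
R1C3 = 2: row 1 has {1,4,7}; col 3 has {1,3,4,5,6,8,9}; region has {1,4} → only 2 remains.
R4C3 = 7: row 4 has {1,4,6,8}; col 3 has {1,2,3,4,5,6,8,9}; region has {1,4,8} → only 7 remains.
R3C8 = 7: in row 3, 7 can only go here (every other open cell in that row sees a 7).
R2C7 = 7: in row 2, 7 can only go here (every other open cell in that row sees a 7).
R2C9 = 3: in row 2, 3 can only go here (every other open cell in that row sees a 3).
R2C2 = 8: in row 2, 8 can only go here (every other open cell in that row sees an 8).
R4C9 = 9: row 4 has {1,4,6,7,8}; col 9 has {1,2,3,4,5,6,7,8}; region has {1,3,4,7,8} → only 9 remains.
R1C7 = 8: in row 1, 8 can only go here (every other open cell in that row sees an 8).
R4C5 = 3: in row 4, 3 can only go here (every other open cell in that row sees a 3).
R1C4 = 3: in row 1, 3 can only go here (every other open cell in that row sees a 3).
R5C7 = 3: in row 5, 3 can only go here (every other open cell in that row sees a 3).
R6C6 = 2: in column 6, 2 can only go here (every other open cell in that column sees a 2).
R6C4 = 9: row 6 has {1,2,3,4,7,8}; col 4 has {1,3,6,7,8}; region has {1,3,5,6,7,8} → only 9 remains.
R6C7 = 5: row 6 has {1,2,3,4,7,8,9}; col 7 has {1,3,4,6,7,8}; region has {1,2,3,4,7,8} → only 5 remains.
R7C7 = 9: row 7 has {1,3,5,6,7,8}; col 7 has {1,3,4,5,6,7,8}; region has {1,2,3,4,5,7,8} → only 9 remains.
R3C7 = 2: row 3 has {1,3,4,7,8}; col 7 has {1,3,4,5,6,7,8,9}; region has {1,3,6,7,8,9} → only 2 remains.
R6C5 = 6: row 6 has {1,2,3,4,5,7,8,9}; col 5 has {1,3,7,8}; region has {1,2,3,4,5,7,8,9} → only 6 remains.
R7C5 = 2: in column 5, 2 can only go here (every other open cell in that column sees a 2).
R7C4 = 4: row 7 has {1,2,3,5,6,7,8,9}; col 4 has {1,3,6,7,8,9}; region has {1,2,3,5,6,7,8,9} → only 4 remains.
R5C4 = 5: row 5 has {1,3,7,8,9}; col 4 has {1,3,4,6,7,8,9}; region has {1,2,3,6,7,8,9} → only 5 remains.
R5C5 = 4: row 5 has {1,3,5,7,8,9}; col 5 has {1,2,3,6,7,8}; region has {1,2,3,5,6,7,8,9} → only 4 remains.
R2C4 = 2: row 2 has {1,3,4,7,8}; col 4 has {1,3,4,5,6,7,8,9}; region has {1,3,4,7,8} → only 2 remains.
R1C5 = 5: in region A, 5 can only go here (every other open cell in that region sees a 5).
R1C2 = 6: row 1 has {1,2,3,4,5,7,8}; col 2 has {1,2,3,4,7,8,9}; region has {1,2,3,4,7,8} → only 6 remains.
R1C6 = 9: row 1 has {1,2,3,4,5,6,7,8}; col 6 has {1,2,3,4,5,7,8}; region has {1,2,3,4,5,7,8} → only 9 remains.
R2C6 = 6: row 2 has {1,2,3,4,7,8}; col 6 has {1,2,3,4,5,7,8,9}; region has {1,2,3,4,5,7,8,9} → only 6 remains.
R2C8 = 5: row 2 has {1,2,3,4,6,7,8}; col 8 has {1,3,4,7,8,9}; region has {1,3,4,7,8,9} → only 5 remains.
R3C2 = 5: row 3 has {1,2,3,4,7,8}; col 2 has {1,2,3,4,6,7,8,9}; region has {1,2,3,4,6,7,8} → only 5 remains.
R3C5 = 9: row 3 has {1,2,3,4,5,7,8}; col 5 has {1,2,3,4,5,6,7,8}; region has {1,2,3,4,5,6,7,8} → only 9 remains.
R4C8 = 2: row 4 has {1,3,4,6,7,8,9}; col 8 has {1,3,4,5,7,8,9}; region has {1,3,4,5,7,8,9} → only 2 remains.
R5C8 = 6: row 5 has {1,3,4,5,7,8,9}; col 8 has {1,2,3,4,5,7,8,9}; region has {1,2,3,4,5,7,8,9} → only 6 remains.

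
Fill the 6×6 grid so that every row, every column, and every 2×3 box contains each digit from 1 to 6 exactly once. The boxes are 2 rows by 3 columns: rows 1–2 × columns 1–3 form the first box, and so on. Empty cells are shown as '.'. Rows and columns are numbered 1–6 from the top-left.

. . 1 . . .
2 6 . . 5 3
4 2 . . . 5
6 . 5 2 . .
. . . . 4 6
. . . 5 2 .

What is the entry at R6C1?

R1C5 = 6 (sole candidate).
R2C3 = 4 (sole candidate).
R2C4 = 1 (sole candidate).
R3C3 = 3 (sole candidate).
R3C4 = 6 (sole candidate).
R3C5 = 1 (sole candidate).
R4C2 = 1 (sole candidate).
R4C5 = 3 (sole candidate).
R4C6 = 4 (sole candidate).
R5C3 = 2 (sole candidate).
R5C4 = 3 (sole candidate).
R6C3 = 6 (sole candidate).
R6C6 = 1 (sole candidate).
R1C4 = 4 (sole candidate).
R1C6 = 2 (sole candidate).
R5C2 = 5 (sole candidate).
R6C1 = 3: row 6 has {1,2,5,6}; col 1 has {2,4,6}; box has {2,5,6} → only 3 remains.

3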